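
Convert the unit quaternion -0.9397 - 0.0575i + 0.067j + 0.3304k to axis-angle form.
axis = (-0.1681, 0.1959, 0.9661), θ = 320°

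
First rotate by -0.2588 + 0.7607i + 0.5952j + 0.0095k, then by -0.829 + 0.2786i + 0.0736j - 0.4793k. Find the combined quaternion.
-0.0366 - 0.4167i - 0.8797j + 0.226k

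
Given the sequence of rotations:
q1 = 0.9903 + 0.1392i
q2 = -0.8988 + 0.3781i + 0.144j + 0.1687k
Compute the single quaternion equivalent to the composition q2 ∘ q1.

q2 · q1 = -0.9427 + 0.2493i + 0.1661j + 0.147k
-0.9427 + 0.2493i + 0.1661j + 0.147k


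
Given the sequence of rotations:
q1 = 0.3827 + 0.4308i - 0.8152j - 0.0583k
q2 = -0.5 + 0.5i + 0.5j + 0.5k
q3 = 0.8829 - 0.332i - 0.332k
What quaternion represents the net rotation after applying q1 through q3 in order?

q2 · q1 = 0.03 + 0.3544i + 0.8435j - 0.4025k
q3 · q2 · q1 = 0.0105 + 0.583i + 0.4934j - 0.6454k
0.0105 + 0.583i + 0.4934j - 0.6454k


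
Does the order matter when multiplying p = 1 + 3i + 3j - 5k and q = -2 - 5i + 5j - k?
Yes: pq = -7 + 11i + 27j + 39k ≠ -7 - 33i - 29j - 21k = qp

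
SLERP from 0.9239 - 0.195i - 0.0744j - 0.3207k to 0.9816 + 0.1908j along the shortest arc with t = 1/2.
0.9794 - 0.1002i + 0.0598j - 0.1648k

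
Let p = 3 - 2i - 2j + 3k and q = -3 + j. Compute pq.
-7 + 3i + 9j - 11k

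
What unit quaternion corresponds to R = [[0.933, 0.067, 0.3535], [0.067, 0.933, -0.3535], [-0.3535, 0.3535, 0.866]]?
0.9659 + 0.183i + 0.183j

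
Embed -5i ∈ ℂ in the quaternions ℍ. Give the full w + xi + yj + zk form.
0 - 5i + 0j + 0k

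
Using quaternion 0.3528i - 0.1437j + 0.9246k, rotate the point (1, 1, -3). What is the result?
(-2.81, -0.263, -1.743)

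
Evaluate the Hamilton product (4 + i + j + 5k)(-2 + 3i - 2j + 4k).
-29 + 24i + j + k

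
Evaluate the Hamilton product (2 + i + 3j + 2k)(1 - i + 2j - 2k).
1 - 11i + 7j + 3k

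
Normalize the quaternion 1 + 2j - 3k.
0.2673 + 0.5345j - 0.8018k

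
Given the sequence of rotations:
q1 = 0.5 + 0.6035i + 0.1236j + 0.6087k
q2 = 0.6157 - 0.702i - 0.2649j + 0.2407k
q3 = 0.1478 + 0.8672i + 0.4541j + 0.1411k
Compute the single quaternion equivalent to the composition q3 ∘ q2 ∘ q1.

q2 · q1 = 0.6177 - 0.1704i + 0.5162j + 0.5682k
q3 · q2 · q1 = -0.0755 + 0.6957i - 0.16j + 0.6962k
-0.0755 + 0.6957i - 0.16j + 0.6962k


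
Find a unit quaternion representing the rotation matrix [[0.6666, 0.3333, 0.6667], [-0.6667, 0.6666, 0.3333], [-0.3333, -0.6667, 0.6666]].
0.866 - 0.2887i + 0.2887j - 0.2887k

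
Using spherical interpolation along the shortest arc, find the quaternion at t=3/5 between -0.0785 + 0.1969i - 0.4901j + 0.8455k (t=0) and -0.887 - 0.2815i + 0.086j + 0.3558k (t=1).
-0.6866 - 0.1038i - 0.1895j + 0.6942k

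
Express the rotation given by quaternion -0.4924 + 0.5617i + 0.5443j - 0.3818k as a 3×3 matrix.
[[0.1159, 0.2355, -0.9649], [0.9875, 0.0774, 0.1375], [0.1071, -0.9688, -0.2235]]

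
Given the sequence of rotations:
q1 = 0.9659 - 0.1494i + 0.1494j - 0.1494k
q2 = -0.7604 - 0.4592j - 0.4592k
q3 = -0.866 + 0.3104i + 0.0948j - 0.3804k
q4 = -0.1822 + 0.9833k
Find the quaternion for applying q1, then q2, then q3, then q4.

q2 · q1 = -0.7345 + 0.2508i - 0.4885j - 0.3985k
q3 · q2 · q1 = 0.4529 - 0.6688i + 0.3817j + 0.4491k
q4 · q3 · q2 · q1 = -0.5241 - 0.2535i - 0.7272j + 0.3635k
-0.5241 - 0.2535i - 0.7272j + 0.3635k


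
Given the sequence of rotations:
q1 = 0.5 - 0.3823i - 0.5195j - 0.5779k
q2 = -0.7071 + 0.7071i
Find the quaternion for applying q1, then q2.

q2 · q1 = -0.0832 + 0.6239i + 0.776j + 0.0413k
-0.0832 + 0.6239i + 0.776j + 0.0413k


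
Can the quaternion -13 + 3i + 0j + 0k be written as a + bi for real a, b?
Yes. The quaternion -13 + 3i has j- and k-coefficients y = z = 0, so it lies in the complex subalgebra spanned by 1 and i.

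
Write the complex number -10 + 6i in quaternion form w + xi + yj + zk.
-10 + 6i + 0j + 0k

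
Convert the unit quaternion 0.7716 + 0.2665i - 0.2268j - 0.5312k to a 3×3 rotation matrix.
[[0.3328, 0.6989, -0.6331], [-0.9406, 0.2936, -0.1703], [0.0669, 0.6522, 0.7551]]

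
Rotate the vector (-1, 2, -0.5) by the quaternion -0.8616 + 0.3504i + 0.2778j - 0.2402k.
(-0.845, 0.434, -2.085)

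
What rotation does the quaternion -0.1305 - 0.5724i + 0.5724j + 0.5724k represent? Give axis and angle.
axis = (-√3/3, √3/3, √3/3), θ = 195°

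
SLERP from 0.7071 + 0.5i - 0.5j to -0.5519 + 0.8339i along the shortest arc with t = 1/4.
0.4401 + 0.7723i - 0.4582j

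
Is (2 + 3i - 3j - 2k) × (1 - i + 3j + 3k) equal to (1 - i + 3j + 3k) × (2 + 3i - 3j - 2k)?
No: pq = 20 - 2i - 4j + 10k ≠ 20 + 4i + 10j - 2k = qp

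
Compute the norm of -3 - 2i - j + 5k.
√39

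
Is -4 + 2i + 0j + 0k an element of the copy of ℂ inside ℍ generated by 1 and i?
Yes. The quaternion -4 + 2i has j- and k-coefficients y = z = 0, so it lies in the complex subalgebra spanned by 1 and i.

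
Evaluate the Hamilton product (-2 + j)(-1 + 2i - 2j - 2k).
4 - 6i + 3j + 2k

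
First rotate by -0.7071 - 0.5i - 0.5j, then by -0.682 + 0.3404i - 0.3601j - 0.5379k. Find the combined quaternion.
0.4724 - 0.1686i + 0.8646j + 0.0301k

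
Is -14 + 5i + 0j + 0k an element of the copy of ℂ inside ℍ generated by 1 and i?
Yes. The quaternion -14 + 5i has j- and k-coefficients y = z = 0, so it lies in the complex subalgebra spanned by 1 and i.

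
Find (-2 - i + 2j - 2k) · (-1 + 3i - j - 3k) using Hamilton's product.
1 - 13i - 9j + 3k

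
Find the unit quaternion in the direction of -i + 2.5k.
-0.3714i + 0.9285k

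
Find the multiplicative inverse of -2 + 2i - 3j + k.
-0.1111 - 0.1111i + 0.1667j - 0.0556k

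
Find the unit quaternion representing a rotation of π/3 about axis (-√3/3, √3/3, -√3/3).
0.866 - 0.2887i + 0.2887j - 0.2887k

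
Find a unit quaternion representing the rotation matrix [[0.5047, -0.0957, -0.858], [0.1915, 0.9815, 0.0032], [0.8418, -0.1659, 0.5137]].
0.866 - 0.0488i - 0.4907j + 0.0829k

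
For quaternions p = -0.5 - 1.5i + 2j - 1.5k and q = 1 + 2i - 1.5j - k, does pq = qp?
No: pq = 4 - 6.75i - 1.75j - 2.75k ≠ 4 + 1.75i + 7.25j + 0.75k = qp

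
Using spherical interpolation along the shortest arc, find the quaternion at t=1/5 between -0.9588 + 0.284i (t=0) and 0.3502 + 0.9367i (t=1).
-0.9999 - 0.0122i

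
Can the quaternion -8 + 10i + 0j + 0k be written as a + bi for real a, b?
Yes. The quaternion -8 + 10i has j- and k-coefficients y = z = 0, so it lies in the complex subalgebra spanned by 1 and i.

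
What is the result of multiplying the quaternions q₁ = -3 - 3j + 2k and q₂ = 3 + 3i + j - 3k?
-2i - 6j + 24k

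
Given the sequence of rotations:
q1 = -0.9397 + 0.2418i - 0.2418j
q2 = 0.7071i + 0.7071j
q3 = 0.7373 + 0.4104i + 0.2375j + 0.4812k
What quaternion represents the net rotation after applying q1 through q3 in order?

q2 · q1 = -0.6645i - 0.6645j - 0.342k
q3 · q2 · q1 = 0.5951 - 0.2514i - 0.6693j - 0.367k
0.5951 - 0.2514i - 0.6693j - 0.367k


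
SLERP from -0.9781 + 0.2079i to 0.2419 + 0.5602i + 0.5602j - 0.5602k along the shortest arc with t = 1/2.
-0.8151 - 0.2354i - 0.3743j + 0.3743k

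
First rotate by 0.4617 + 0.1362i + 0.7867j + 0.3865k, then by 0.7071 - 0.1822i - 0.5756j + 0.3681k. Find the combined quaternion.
0.6618 - 0.4999i + 0.4111j + 0.3783k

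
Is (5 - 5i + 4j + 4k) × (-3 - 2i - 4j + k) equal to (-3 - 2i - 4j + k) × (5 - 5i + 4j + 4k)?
No: pq = -13 + 25i - 35j + 21k ≠ -13 - 15i - 29j - 35k = qp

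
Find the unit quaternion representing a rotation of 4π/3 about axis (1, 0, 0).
-0.5 + 0.866i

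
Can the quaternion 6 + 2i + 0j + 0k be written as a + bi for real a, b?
Yes. The quaternion 6 + 2i has j- and k-coefficients y = z = 0, so it lies in the complex subalgebra spanned by 1 and i.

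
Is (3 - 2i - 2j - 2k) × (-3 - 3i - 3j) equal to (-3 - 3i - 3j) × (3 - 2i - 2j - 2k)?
No: pq = -21 - 9i + 3j + 6k ≠ -21 + 3i - 9j + 6k = qp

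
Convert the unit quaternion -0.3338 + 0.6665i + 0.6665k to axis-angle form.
axis = (√2/2, 0, √2/2), θ = 219°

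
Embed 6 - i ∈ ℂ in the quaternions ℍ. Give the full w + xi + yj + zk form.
6 - i + 0j + 0k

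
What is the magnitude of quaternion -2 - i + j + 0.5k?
2.5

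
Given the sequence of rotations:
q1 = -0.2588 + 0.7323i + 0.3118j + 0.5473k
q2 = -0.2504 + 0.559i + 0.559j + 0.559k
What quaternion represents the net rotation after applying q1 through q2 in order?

q2 · q1 = -0.8248 - 0.1964i - 0.1193j - 0.5168k
-0.8248 - 0.1964i - 0.1193j - 0.5168k


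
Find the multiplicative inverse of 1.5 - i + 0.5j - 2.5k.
0.1538 + 0.1026i - 0.0513j + 0.2564k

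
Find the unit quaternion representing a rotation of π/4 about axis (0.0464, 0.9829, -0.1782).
0.9239 + 0.0178i + 0.3761j - 0.0682k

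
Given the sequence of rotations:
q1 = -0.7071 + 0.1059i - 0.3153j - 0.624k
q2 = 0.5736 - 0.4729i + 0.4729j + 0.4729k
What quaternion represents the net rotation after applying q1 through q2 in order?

q2 · q1 = 0.0887 + 0.2491i - 0.7603j - 0.5933k
0.0887 + 0.2491i - 0.7603j - 0.5933k


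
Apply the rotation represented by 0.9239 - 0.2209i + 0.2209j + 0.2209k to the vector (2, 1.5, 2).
(1.472, 2.84, 0.132)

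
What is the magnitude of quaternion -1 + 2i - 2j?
3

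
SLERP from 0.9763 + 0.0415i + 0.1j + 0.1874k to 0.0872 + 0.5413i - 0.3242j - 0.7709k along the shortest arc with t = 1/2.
0.608 - 0.3418i + 0.2901j + 0.6553k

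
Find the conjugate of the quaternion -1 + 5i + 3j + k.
-1 - 5i - 3j - k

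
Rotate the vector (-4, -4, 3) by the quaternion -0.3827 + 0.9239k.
(0, 5.657, 3)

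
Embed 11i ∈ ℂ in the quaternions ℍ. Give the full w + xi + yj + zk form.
0 + 11i + 0j + 0k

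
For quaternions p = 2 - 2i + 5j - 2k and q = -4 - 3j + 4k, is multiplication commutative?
No: pq = 15 + 22i - 18j + 22k ≠ 15 - 6i - 34j + 10k = qp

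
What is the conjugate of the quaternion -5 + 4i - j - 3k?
-5 - 4i + j + 3k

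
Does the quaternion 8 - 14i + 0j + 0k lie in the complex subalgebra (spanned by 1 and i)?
Yes. The quaternion 8 - 14i has j- and k-coefficients y = z = 0, so it lies in the complex subalgebra spanned by 1 and i.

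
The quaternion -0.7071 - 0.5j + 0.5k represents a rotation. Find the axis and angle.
axis = (0, -√2/2, √2/2), θ = 3π/2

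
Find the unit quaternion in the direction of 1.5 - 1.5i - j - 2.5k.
0.4376 - 0.4376i - 0.2917j - 0.7293k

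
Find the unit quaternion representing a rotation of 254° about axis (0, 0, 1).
-0.6018 + 0.7986k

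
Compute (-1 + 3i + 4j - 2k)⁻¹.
-0.0333 - 0.1i - 0.1333j + 0.0667k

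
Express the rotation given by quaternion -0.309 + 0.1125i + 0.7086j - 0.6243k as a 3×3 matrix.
[[-0.7837, -0.2264, -0.5784], [0.5453, 0.1952, -0.8152], [0.2974, -0.9543, -0.0295]]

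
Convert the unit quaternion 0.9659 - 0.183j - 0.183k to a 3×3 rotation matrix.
[[0.866, 0.3535, -0.3535], [-0.3535, 0.933, 0.067], [0.3535, 0.067, 0.933]]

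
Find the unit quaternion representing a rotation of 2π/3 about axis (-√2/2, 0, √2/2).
0.5 - 0.6124i + 0.6124k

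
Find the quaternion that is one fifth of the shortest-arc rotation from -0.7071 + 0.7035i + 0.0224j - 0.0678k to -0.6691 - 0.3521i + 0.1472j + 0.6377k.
-0.8298 + 0.5425i + 0.0613j + 0.1157k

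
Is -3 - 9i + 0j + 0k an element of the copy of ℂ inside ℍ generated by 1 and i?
Yes. The quaternion -3 - 9i has j- and k-coefficients y = z = 0, so it lies in the complex subalgebra spanned by 1 and i.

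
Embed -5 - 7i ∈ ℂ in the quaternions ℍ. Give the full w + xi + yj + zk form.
-5 - 7i + 0j + 0k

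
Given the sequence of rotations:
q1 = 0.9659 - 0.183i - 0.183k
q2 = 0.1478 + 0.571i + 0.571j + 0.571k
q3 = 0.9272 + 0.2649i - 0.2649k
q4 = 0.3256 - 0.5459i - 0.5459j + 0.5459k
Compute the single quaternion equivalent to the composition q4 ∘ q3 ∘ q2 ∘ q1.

q2 · q1 = 0.3517 + 0.42i + 0.5515j + 0.629k
q3 · q2 · q1 = 0.3815 + 0.6287i + 0.2335j + 0.6361k
q4 · q3 · q2 · q1 = 0.2476 - 0.4783i + 0.5582j + 0.6311k
0.2476 - 0.4783i + 0.5582j + 0.6311k


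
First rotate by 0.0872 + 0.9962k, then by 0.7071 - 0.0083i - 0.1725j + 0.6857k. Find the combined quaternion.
-0.6214 - 0.1726i - 0.0068j + 0.7642k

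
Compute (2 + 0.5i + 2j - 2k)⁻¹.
0.1633 - 0.0408i - 0.1633j + 0.1633k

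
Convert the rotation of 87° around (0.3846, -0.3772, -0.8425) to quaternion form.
0.7254 + 0.2647i - 0.2596j - 0.5799k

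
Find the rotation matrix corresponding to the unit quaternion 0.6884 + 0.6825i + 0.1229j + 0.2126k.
[[0.8794, -0.1249, 0.4594], [0.4605, -0.022, -0.8874], [0.121, 0.9919, 0.0382]]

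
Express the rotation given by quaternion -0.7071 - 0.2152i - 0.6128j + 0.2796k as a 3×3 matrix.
[[0.0926, 0.6592, 0.7463], [-0.1317, 0.751, -0.647], [-0.987, -0.0383, 0.1563]]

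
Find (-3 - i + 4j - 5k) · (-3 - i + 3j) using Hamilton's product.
-4 + 21i - 16j + 16k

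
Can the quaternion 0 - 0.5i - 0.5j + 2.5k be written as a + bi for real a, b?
No. The quaternion -0.5i - 0.5j + 2.5k has j-coefficient y = -0.5 and k-coefficient z = 2.5, not both zero, so it does not lie in the complex subalgebra spanned by 1 and i.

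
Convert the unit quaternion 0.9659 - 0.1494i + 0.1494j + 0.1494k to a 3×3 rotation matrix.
[[0.9107, -0.3333, 0.244], [0.244, 0.9107, 0.3333], [-0.3333, -0.244, 0.9107]]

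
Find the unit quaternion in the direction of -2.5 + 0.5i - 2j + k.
-0.7372 + 0.1474i - 0.5898j + 0.2949k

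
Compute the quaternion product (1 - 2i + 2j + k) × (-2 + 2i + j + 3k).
-3 + 11i + 5j - 5k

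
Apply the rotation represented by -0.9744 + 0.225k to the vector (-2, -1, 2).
(-2.236, -0.022, 2)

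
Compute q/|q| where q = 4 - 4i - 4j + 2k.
0.5547 - 0.5547i - 0.5547j + 0.2774k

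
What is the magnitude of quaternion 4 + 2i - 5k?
√45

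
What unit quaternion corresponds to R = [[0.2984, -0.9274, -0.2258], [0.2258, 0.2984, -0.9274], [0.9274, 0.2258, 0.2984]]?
0.6883 + 0.4188i - 0.4188j + 0.4188k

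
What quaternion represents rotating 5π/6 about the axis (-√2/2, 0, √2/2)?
0.2588 - 0.683i + 0.683k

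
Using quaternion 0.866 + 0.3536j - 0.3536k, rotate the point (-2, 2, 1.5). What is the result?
(1.144, 2.35, 1.85)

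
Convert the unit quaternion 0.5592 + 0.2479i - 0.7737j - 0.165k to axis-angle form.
axis = (0.299, -0.9333, -0.199), θ = 112°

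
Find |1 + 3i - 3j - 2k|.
√23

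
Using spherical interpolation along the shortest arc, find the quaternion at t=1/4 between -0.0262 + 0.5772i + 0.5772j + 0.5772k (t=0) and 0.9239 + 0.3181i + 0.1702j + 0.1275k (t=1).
0.2749 + 0.5908i + 0.5432j + 0.5295k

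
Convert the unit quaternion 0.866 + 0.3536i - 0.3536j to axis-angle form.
axis = (√2/2, -√2/2, 0), θ = π/3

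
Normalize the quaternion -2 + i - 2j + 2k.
-0.5547 + 0.2774i - 0.5547j + 0.5547k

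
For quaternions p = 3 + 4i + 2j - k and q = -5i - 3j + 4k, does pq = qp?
No: pq = 30 - 10i - 20j + 10k ≠ 30 - 20i + 2j + 14k = qp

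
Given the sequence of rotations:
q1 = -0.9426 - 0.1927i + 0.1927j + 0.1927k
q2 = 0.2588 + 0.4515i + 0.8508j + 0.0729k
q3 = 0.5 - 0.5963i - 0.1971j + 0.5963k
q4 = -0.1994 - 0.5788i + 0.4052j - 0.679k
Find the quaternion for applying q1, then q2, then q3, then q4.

q2 · q1 = -0.3349 - 0.3256i - 0.8531j + 0.2321k
q3 · q2 · q1 = -0.6682 + 0.4999i - 0.4163j + 0.3609k
q4 · q3 · q2 · q1 = 0.8363 + 0.1506i - 0.3183j + 0.4201k
0.8363 + 0.1506i - 0.3183j + 0.4201k


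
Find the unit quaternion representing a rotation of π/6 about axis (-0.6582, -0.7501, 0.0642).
0.9659 - 0.1704i - 0.1941j + 0.0166k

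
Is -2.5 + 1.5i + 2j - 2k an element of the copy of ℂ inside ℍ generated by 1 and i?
No. The quaternion -2.5 + 1.5i + 2j - 2k has j-coefficient y = 2 and k-coefficient z = -2, not both zero, so it does not lie in the complex subalgebra spanned by 1 and i.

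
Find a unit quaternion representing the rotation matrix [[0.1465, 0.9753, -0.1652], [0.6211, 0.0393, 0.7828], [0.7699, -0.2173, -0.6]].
-0.3827 + 0.6533i + 0.6109j + 0.2314k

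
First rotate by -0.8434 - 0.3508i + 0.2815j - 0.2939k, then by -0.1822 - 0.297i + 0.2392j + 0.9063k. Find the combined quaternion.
0.2485 - 0.011i - 0.6582j - 0.7105k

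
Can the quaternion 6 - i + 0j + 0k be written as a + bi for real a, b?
Yes. The quaternion 6 - i has j- and k-coefficients y = z = 0, so it lies in the complex subalgebra spanned by 1 and i.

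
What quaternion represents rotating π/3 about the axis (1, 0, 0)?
0.866 + 0.5i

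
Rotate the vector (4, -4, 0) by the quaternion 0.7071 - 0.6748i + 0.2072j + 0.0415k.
(4.996, -1.227, 2.352)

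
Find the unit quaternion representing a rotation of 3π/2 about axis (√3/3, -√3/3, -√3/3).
-0.7071 + 0.4082i - 0.4082j - 0.4082k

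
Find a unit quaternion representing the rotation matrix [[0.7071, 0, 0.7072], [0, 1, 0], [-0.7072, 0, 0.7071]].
0.9239 + 0.3827j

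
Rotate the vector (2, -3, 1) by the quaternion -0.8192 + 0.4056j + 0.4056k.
(-1.974, -3.013, 1.013)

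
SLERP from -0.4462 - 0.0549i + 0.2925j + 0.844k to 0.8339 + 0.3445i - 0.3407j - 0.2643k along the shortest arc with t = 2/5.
-0.6496 - 0.1854i + 0.3361j + 0.6562k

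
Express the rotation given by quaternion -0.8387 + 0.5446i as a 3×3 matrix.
[[1, 0, 0], [0, 0.4068, 0.9135], [0, -0.9135, 0.4068]]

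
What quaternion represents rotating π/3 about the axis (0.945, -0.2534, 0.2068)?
0.866 + 0.4725i - 0.1267j + 0.1034k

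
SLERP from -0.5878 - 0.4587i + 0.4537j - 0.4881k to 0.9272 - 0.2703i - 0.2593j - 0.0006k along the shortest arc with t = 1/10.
-0.6574 - 0.395i + 0.4532j - 0.4544k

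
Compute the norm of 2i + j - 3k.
√14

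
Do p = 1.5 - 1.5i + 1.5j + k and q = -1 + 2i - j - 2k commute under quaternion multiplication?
No: pq = 5 + 2.5i - 4j - 5.5k ≠ 5 + 6.5i - 2j - 2.5k = qp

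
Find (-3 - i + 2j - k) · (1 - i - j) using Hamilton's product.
-2 + i + 6j + 2k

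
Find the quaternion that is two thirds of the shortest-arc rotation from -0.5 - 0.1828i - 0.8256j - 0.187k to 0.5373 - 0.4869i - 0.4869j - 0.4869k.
0.2059 - 0.458i - 0.7324j - 0.4598k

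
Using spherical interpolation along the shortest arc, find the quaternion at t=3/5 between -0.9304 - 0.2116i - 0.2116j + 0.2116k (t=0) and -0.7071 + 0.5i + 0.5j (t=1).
-0.9334 + 0.2433i + 0.2433j + 0.1014k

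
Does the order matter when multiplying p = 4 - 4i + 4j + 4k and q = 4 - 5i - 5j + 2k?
Yes: pq = 8 - 8i - 16j + 64k ≠ 8 - 64i + 8j - 16k = qp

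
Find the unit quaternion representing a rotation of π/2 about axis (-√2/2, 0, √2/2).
0.7071 - 0.5i + 0.5k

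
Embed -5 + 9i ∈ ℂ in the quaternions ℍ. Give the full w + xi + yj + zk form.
-5 + 9i + 0j + 0k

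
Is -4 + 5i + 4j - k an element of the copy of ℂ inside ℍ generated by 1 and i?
No. The quaternion -4 + 5i + 4j - k has j-coefficient y = 4 and k-coefficient z = -1, not both zero, so it does not lie in the complex subalgebra spanned by 1 and i.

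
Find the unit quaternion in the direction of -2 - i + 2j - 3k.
-0.4714 - 0.2357i + 0.4714j - 0.7071k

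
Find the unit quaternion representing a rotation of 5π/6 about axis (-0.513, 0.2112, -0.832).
0.2588 - 0.4955i + 0.204j - 0.8037k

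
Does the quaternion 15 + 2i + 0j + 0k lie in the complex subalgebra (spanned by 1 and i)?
Yes. The quaternion 15 + 2i has j- and k-coefficients y = z = 0, so it lies in the complex subalgebra spanned by 1 and i.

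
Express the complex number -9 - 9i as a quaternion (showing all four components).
-9 - 9i + 0j + 0k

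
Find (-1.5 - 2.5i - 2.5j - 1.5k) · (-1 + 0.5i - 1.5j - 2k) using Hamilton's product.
-4 + 4.5i - j + 9.5k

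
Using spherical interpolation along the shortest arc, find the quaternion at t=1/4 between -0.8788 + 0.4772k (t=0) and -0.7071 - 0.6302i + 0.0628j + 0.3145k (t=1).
-0.8736 - 0.1699i + 0.0169j + 0.4557k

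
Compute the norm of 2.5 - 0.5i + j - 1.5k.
3.122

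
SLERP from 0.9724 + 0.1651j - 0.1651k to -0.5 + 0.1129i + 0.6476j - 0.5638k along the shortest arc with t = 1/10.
0.994 - 0.015i + 0.0711j - 0.0823k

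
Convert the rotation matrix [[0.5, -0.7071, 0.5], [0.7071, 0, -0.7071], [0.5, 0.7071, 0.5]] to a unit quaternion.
0.7071 + 0.5i + 0.5k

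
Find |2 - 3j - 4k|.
√29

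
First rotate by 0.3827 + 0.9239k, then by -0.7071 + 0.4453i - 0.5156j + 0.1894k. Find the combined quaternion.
-0.4456 - 0.3059i - 0.6087j - 0.5808k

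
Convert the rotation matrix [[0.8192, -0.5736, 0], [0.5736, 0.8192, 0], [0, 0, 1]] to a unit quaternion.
0.9537 + 0.3007k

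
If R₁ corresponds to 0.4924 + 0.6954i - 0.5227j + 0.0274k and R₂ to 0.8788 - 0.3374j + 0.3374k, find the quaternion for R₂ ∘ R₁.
0.2471 + 0.7782i - 0.3909j + 0.4248k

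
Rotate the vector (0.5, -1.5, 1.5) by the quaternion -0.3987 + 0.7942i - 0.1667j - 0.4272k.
(0.379, 2.141, -0.145)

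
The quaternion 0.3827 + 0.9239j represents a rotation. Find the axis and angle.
axis = (0, 1, 0), θ = 3π/4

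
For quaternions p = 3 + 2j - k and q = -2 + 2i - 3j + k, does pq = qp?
No: pq = 1 + 5i - 15j + k ≠ 1 + 7i - 11j + 9k = qp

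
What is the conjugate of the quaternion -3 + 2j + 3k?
-3 - 2j - 3k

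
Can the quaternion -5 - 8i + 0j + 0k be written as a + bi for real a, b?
Yes. The quaternion -5 - 8i has j- and k-coefficients y = z = 0, so it lies in the complex subalgebra spanned by 1 and i.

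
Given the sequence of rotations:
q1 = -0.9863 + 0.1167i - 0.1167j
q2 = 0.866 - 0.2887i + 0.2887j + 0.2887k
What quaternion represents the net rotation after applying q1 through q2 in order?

q2 · q1 = -0.7868 + 0.4195i - 0.3521j - 0.2847k
-0.7868 + 0.4195i - 0.3521j - 0.2847k


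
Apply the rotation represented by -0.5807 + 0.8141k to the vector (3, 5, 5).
(3.751, -4.464, 5)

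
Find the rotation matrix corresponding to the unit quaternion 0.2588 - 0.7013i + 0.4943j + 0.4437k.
[[0.1176, -0.923, -0.3665], [-0.4636, -0.3774, 0.8016], [-0.8782, 0.0756, -0.4723]]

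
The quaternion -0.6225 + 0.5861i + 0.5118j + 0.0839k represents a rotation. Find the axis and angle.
axis = (0.7489, 0.654, 0.1072), θ = 257°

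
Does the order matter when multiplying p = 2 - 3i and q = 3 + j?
Yes: pq = 6 - 9i + 2j - 3k ≠ 6 - 9i + 2j + 3k = qp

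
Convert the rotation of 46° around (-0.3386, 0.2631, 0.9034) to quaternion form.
0.9205 - 0.1323i + 0.1028j + 0.353k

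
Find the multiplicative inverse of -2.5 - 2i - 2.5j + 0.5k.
-0.1493 + 0.1194i + 0.1493j - 0.0299k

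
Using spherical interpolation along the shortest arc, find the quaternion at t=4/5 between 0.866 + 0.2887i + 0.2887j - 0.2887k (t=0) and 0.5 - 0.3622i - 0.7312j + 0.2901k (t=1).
0.7337 - 0.2541i - 0.6021j + 0.1861k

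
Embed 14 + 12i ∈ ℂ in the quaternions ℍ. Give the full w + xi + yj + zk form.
14 + 12i + 0j + 0k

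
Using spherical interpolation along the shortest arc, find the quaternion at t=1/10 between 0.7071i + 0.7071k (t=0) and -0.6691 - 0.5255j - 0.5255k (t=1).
0.0856 + 0.6685i + 0.0672j + 0.7357k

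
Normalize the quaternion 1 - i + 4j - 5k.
0.1525 - 0.1525i + 0.61j - 0.7625k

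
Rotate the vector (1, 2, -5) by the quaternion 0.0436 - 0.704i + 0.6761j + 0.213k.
(-0.741, -2.844, 4.622)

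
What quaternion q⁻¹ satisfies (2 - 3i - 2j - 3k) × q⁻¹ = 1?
0.0769 + 0.1154i + 0.0769j + 0.1154k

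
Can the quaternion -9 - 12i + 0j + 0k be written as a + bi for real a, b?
Yes. The quaternion -9 - 12i has j- and k-coefficients y = z = 0, so it lies in the complex subalgebra spanned by 1 and i.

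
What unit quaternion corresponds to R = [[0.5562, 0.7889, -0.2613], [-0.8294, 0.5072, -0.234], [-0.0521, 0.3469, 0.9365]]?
0.866 + 0.1677i - 0.0604j - 0.4672k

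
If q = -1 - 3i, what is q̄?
-1 + 3i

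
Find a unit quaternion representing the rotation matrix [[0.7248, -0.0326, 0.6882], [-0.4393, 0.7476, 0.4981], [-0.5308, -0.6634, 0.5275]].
0.866 - 0.3353i + 0.3519j - 0.1174k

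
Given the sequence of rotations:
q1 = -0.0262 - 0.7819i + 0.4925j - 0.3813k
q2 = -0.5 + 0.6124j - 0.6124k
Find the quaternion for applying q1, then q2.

q2 · q1 = -0.522 + 0.459i + 0.2165j + 0.6855k
-0.522 + 0.459i + 0.2165j + 0.6855k


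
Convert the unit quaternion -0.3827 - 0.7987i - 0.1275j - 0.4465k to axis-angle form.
axis = (-0.8645, -0.138, -0.4833), θ = 5π/4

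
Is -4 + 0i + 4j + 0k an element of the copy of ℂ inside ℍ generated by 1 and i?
No. The quaternion -4 + 4j has j-coefficient y = 4 and k-coefficient z = 0, not both zero, so it does not lie in the complex subalgebra spanned by 1 and i.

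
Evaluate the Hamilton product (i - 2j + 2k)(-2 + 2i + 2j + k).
-8i + 7j + 2k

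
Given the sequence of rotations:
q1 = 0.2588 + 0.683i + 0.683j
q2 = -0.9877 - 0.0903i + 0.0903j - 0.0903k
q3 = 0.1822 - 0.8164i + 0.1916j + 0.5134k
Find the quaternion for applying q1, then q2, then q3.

q2 · q1 = -0.2556 - 0.6363i - 0.7129j - 0.1467k
q3 · q2 · q1 = -0.3541 + 0.4306i - 0.6253j + 0.546k
-0.3541 + 0.4306i - 0.6253j + 0.546k


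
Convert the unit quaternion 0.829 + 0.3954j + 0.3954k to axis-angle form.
axis = (0, √2/2, √2/2), θ = 68°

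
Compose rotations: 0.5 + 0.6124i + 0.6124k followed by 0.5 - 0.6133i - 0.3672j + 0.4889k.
0.3262 - 0.2253i + 0.4914j + 0.7755k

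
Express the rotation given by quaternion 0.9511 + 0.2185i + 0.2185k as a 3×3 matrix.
[[0.9045, -0.4156, 0.0955], [0.4156, 0.809, -0.4156], [0.0955, 0.4156, 0.9045]]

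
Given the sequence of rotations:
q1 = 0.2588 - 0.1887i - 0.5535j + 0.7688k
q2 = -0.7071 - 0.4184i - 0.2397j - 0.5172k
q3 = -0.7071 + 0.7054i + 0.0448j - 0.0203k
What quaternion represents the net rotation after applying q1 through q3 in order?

q2 · q1 = 0.003 - 0.4454i + 0.7486j - 0.4911k
q3 · q2 · q1 = 0.2686 + 0.3103i - 0.1737j + 0.8952k
0.2686 + 0.3103i - 0.1737j + 0.8952k


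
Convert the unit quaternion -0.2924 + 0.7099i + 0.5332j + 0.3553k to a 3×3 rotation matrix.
[[0.1789, 0.9648, 0.1926], [0.5493, -0.2604, 0.794], [0.8163, -0.0363, -0.5765]]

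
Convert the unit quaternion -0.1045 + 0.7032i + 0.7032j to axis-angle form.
axis = (√2/2, √2/2, 0), θ = 192°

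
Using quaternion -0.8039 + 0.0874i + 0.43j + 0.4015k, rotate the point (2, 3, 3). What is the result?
(0.914, 2.304, 3.982)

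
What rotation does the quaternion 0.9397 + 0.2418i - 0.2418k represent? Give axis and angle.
axis = (√2/2, 0, -√2/2), θ = 40°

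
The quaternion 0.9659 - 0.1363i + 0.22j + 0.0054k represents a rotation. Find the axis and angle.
axis = (-0.5265, 0.8499, 0.0209), θ = π/6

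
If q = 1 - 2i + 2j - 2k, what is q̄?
1 + 2i - 2j + 2k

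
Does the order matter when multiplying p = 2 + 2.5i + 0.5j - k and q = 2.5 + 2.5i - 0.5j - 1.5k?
Yes: pq = -2.5 + 10i + 1.5j - 8k ≠ -2.5 + 12.5i - j - 3k = qp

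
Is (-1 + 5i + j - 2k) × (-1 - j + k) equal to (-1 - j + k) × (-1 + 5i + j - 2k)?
No: pq = 4 - 6i - 5j - 4k ≠ 4 - 4i + 5j + 6k = qp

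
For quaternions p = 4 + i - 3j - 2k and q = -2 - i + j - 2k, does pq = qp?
No: pq = -8 + 2i + 14j - 6k ≠ -8 - 14i + 6j - 2k = qp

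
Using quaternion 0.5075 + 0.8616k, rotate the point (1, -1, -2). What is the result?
(0.39, 1.359, -2)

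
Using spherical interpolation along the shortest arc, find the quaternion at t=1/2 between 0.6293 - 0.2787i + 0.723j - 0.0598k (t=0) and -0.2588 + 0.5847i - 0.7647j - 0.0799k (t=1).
0.4587 - 0.446i + 0.7685j + 0.0104k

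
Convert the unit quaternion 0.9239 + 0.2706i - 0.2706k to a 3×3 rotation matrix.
[[0.8536, 0.5, -0.1464], [-0.5, 0.7071, -0.5], [-0.1464, 0.5, 0.8536]]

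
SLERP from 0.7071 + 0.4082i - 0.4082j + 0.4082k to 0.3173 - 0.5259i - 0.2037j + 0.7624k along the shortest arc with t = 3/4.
0.4844 - 0.3109i - 0.2967j + 0.762k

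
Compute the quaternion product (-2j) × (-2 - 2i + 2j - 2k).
4 + 4i + 4j - 4k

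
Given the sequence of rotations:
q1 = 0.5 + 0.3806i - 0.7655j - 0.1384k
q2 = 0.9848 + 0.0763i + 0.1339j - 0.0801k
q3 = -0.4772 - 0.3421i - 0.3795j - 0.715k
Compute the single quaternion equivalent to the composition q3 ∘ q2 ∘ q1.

q2 · q1 = 0.5548 + 0.3331i - 0.7068j - 0.2857k
q3 · q2 · q1 = -0.6233 - 0.7457i - 0.2092j + 0.1079k
-0.6233 - 0.7457i - 0.2092j + 0.1079k


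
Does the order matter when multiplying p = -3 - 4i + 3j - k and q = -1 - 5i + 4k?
Yes: pq = -13 + 31i + 18j + 4k ≠ -13 + 7i - 24j - 26k = qp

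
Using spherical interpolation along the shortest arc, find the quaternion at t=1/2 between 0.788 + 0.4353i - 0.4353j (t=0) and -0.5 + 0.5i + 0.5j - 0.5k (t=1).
0.7714 - 0.0387i - 0.5602j + 0.2994k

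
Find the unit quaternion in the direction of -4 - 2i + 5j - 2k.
-0.5714 - 0.2857i + 0.7143j - 0.2857k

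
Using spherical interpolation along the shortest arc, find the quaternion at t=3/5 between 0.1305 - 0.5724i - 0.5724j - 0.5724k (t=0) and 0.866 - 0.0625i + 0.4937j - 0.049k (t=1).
-0.598 - 0.2699i - 0.7006j - 0.2804k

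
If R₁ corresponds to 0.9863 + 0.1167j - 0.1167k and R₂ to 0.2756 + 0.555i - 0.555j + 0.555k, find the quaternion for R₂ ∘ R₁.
0.4014 + 0.5474i - 0.4505j + 0.58k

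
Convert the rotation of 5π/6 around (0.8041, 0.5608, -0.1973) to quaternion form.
0.2588 + 0.7767i + 0.5417j - 0.1906k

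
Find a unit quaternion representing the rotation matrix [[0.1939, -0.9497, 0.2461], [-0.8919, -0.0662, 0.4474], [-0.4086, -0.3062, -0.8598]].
-0.2588 + 0.728i - 0.6324j - 0.0558k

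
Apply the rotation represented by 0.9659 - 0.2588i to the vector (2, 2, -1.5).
(2, 0.982, -2.299)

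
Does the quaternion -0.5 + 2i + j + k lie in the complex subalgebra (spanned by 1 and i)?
No. The quaternion -0.5 + 2i + j + k has j-coefficient y = 1 and k-coefficient z = 1, not both zero, so it does not lie in the complex subalgebra spanned by 1 and i.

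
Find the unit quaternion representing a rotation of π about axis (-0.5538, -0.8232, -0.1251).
-0.5538i - 0.8232j - 0.1251k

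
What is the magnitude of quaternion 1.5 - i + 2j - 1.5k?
3.082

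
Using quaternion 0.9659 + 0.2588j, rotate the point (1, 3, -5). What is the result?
(-1.634, 3, -4.83)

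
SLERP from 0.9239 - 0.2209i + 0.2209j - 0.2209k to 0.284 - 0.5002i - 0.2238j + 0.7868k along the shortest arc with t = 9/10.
0.4074 - 0.5161i - 0.1851j + 0.7304k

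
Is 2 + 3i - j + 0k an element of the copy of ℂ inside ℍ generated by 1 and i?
No. The quaternion 2 + 3i - j has j-coefficient y = -1 and k-coefficient z = 0, not both zero, so it does not lie in the complex subalgebra spanned by 1 and i.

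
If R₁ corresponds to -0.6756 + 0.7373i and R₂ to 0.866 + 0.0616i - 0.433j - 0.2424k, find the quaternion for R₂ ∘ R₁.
-0.6305 + 0.5969i + 0.1138j + 0.483k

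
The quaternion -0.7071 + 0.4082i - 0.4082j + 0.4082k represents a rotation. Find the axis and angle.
axis = (√3/3, -√3/3, √3/3), θ = 3π/2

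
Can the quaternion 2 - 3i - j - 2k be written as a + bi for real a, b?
No. The quaternion 2 - 3i - j - 2k has j-coefficient y = -1 and k-coefficient z = -2, not both zero, so it does not lie in the complex subalgebra spanned by 1 and i.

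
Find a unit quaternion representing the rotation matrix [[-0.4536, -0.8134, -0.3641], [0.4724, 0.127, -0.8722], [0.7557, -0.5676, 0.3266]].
0.5 + 0.1523i - 0.5599j + 0.6429k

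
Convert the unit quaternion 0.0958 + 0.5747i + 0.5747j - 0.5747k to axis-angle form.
axis = (√3/3, √3/3, -√3/3), θ = 169°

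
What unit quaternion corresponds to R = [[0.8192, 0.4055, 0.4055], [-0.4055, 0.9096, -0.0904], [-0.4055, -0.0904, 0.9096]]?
0.9537 + 0.2126j - 0.2126k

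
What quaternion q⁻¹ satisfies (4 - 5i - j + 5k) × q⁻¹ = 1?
0.0597 + 0.0746i + 0.0149j - 0.0746k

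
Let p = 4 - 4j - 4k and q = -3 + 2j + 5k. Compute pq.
16 - 12i + 20j + 32k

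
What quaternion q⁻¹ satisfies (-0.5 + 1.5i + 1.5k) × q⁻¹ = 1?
-0.1053 - 0.3158i - 0.3158k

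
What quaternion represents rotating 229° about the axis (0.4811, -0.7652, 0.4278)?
-0.4147 + 0.4378i - 0.6963j + 0.3893k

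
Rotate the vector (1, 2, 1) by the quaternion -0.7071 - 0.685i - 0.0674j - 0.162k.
(0.982, -0.607, 2.16)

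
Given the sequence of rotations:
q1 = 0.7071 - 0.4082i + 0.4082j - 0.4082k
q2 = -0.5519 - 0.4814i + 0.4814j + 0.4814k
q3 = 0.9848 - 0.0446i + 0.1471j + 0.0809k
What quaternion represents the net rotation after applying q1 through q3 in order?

q2 · q1 = -0.5868 - 0.5081i - 0.2779j + 0.5657k
q3 · q2 · q1 = -0.6054 - 0.3685i - 0.3759j + 0.5968k
-0.6054 - 0.3685i - 0.3759j + 0.5968k


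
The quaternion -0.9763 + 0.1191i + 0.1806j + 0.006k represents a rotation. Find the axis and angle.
axis = (0.5503, 0.8345, 0.0277), θ = 335°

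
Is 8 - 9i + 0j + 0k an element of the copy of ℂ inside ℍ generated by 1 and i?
Yes. The quaternion 8 - 9i has j- and k-coefficients y = z = 0, so it lies in the complex subalgebra spanned by 1 and i.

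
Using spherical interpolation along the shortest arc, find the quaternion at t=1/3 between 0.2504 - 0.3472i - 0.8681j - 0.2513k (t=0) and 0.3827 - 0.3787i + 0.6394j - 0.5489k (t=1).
0.0299 - 0.1101i - 0.9925j + 0.0445k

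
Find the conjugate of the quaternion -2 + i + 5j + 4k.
-2 - i - 5j - 4k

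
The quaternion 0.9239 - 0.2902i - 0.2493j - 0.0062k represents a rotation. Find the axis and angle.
axis = (-0.7584, -0.6515, -0.0162), θ = π/4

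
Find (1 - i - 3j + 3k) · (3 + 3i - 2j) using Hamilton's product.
6i - 2j + 20k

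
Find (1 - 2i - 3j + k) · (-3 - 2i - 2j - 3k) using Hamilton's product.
-10 + 15i - j - 8k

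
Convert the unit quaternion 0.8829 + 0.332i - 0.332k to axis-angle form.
axis = (√2/2, 0, -√2/2), θ = 56°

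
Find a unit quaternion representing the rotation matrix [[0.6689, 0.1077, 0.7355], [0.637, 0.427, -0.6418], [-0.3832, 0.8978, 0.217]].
0.7604 + 0.5062i + 0.3678j + 0.174k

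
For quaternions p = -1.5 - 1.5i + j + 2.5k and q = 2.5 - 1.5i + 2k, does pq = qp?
No: pq = -11 + 0.5i + 1.75j + 4.75k ≠ -11 - 3.5i + 3.25j + 1.75k = qp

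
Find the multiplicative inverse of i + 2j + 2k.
-0.1111i - 0.2222j - 0.2222k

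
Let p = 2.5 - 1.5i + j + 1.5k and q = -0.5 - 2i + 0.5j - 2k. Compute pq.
-1.75 - 7i - 5.25j - 4.5k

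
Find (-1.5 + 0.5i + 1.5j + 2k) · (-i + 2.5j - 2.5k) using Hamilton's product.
1.75 - 7.25i - 4.5j + 6.5k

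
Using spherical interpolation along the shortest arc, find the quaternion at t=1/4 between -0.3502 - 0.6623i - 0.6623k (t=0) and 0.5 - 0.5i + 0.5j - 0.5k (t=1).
-0.1365 - 0.6924i + 0.1502j - 0.6924k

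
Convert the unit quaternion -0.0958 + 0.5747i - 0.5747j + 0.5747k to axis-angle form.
axis = (√3/3, -√3/3, √3/3), θ = 191°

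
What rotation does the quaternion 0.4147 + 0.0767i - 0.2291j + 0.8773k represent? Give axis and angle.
axis = (0.0843, -0.2518, 0.9641), θ = 131°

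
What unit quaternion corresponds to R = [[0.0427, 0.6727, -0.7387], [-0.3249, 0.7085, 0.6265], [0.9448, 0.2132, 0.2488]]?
0.7071 - 0.1461i - 0.5952j - 0.3527k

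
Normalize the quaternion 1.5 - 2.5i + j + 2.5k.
0.378 - 0.6299i + 0.252j + 0.6299k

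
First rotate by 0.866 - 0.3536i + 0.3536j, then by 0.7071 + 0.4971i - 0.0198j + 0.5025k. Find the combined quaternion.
0.7951 + 0.0028i + 0.0552j + 0.6039k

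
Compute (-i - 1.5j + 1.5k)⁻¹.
0.1818i + 0.2727j - 0.2727k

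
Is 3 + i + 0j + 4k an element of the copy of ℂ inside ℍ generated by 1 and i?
No. The quaternion 3 + i + 4k has j-coefficient y = 0 and k-coefficient z = 4, not both zero, so it does not lie in the complex subalgebra spanned by 1 and i.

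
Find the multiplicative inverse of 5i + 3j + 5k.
-0.0847i - 0.0508j - 0.0847k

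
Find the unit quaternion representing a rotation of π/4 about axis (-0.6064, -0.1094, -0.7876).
0.9239 - 0.2321i - 0.0419j - 0.3014k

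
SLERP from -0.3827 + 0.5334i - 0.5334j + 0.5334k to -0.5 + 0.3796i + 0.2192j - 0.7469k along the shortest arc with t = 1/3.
-0.0832 + 0.2644i - 0.5446j + 0.7915k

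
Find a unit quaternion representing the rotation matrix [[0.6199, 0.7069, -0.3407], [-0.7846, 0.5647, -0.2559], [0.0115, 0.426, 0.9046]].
0.8788 + 0.194i - 0.1002j - 0.4243k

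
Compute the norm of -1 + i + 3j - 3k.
√20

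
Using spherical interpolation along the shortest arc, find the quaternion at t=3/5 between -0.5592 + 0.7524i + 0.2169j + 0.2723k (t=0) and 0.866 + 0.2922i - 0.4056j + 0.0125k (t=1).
-0.8939 + 0.1672i + 0.3962j + 0.1268k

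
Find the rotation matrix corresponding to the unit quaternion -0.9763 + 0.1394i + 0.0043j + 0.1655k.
[[0.9452, 0.3244, 0.0377], [-0.322, 0.9064, 0.2736], [0.0545, -0.2708, 0.9611]]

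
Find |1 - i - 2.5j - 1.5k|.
3.24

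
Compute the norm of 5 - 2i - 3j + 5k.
√63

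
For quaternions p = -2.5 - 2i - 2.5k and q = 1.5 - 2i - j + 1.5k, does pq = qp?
No: pq = -4 - 0.5i + 10.5j - 5.5k ≠ -4 + 4.5i - 5.5j - 9.5k = qp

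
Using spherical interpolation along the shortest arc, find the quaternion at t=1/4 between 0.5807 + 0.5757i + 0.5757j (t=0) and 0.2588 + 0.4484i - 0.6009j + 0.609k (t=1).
0.622 + 0.6874i + 0.3003j + 0.2247k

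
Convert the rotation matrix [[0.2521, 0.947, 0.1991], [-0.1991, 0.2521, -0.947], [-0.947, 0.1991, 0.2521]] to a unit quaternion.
0.6626 + 0.4324i + 0.4324j - 0.4324k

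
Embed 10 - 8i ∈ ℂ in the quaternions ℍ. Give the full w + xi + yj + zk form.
10 - 8i + 0j + 0k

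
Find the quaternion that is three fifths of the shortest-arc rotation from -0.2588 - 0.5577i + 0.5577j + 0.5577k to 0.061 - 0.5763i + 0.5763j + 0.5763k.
-0.068 - 0.576i + 0.576j + 0.576k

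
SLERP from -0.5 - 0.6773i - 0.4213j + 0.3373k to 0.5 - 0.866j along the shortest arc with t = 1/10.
-0.4133 - 0.6588i - 0.5362j + 0.3281k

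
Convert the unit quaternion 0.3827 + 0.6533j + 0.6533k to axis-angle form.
axis = (0, √2/2, √2/2), θ = 3π/4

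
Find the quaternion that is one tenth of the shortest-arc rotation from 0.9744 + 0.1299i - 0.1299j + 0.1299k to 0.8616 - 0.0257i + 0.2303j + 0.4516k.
0.975 + 0.1153i - 0.0938j + 0.1652k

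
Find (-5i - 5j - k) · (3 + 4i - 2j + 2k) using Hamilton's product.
12 - 27i - 9j + 27k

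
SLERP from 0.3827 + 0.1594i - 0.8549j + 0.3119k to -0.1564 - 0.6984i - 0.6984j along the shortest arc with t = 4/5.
-0.0411 - 0.5674i - 0.8188j + 0.0773k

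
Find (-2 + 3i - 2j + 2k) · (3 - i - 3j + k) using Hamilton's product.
-11 + 15i - 5j - 7k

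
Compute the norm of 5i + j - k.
√27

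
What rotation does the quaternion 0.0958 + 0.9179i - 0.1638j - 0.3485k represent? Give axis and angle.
axis = (0.9221, -0.1646, -0.3501), θ = 169°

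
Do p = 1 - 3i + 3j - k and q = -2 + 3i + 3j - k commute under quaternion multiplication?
No: pq = -3 + 9i - 9j - 17k ≠ -3 + 9i + 3j + 19k = qp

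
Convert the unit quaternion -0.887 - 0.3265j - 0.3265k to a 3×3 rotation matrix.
[[0.5736, -0.5792, 0.5792], [0.5792, 0.7868, 0.2132], [-0.5792, 0.2132, 0.7868]]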